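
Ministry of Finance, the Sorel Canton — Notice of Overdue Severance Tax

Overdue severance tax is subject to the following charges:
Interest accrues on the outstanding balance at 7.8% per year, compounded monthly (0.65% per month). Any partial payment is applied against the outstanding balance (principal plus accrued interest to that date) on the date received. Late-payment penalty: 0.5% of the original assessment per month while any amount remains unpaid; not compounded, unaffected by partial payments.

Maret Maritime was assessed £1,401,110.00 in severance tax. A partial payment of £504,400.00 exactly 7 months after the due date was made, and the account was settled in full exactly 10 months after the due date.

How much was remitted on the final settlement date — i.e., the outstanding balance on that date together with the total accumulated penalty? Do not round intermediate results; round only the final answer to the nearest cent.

Balance at month 7: £1,401,110.0000 × (1 + 0.0065)^7 = £1,466,117.1950…
After £504,400.00 payment: £1,466,117.1950… − £504,400.00 = £961,717.1950…
Balance at month 10: £961,717.1950… × (1 + 0.0065)^3 = £980,592.8421…
Penalty: 10 × 0.5% × £1,401,110.00 = £70,055.50
Final settlement = outstanding balance + penalty = £980,592.8421… + £70,055.50 = £1,050,648.34

£1,050,648.34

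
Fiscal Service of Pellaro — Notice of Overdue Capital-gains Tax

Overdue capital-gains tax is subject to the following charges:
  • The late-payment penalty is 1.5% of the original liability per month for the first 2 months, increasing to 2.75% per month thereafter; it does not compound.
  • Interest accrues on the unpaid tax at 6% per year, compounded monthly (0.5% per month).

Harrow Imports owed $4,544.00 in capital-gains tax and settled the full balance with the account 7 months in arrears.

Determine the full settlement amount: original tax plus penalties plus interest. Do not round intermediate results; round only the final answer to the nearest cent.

$5,466.57

Penalty, months 1–2: 2 × 1.5% × $4,544.00 = $136.32
Penalty, months 3–7: 5 × 2.75% × $4,544.00 = $624.80
Interest: $4,544.00 × ((1 + 0.005)^7 − 1) = $4,544.00 × 0.0355294… = $161.4456…
Total = $4,544.00 + $761.1200 + $161.4456… = $5,466.57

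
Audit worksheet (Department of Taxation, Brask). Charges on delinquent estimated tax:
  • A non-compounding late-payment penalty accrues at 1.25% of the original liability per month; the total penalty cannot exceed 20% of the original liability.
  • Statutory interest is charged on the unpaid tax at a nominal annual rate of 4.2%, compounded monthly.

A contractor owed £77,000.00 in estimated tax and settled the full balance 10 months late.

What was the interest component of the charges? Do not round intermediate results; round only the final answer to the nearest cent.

£2,737.84

Interest (4.2%/yr ÷ 12 = 0.35%/month): £77,000.00 × ((1 + 0.0035)^10 − 1) = £2,737.8449…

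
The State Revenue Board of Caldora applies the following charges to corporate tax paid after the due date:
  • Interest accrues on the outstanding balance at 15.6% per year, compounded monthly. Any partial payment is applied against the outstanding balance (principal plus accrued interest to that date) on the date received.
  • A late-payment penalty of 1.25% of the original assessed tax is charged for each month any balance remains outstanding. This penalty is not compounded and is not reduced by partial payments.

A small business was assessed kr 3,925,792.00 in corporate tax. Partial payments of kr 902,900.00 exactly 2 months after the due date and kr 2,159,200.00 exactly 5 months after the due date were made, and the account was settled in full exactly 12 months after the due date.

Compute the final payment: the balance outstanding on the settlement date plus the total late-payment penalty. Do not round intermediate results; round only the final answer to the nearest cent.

Monthly rate = 15.6% ÷ 12 = 1.3%
Balance at month 2: kr 3,925,792.0000 × (1 + 0.013)^2 = kr 4,028,526.0508…
After kr 902,900.00 payment: kr 4,028,526.0508… − kr 902,900.00 = kr 3,125,626.0508…
Balance at month 5: kr 3,125,626.0508… × (1 + 0.013)^3 = kr 3,249,117.0262…
After kr 2,159,200.00 payment: kr 3,249,117.0262… − kr 2,159,200.00 = kr 1,089,917.0262…
Balance at month 12: kr 1,089,917.0262… × (1 + 0.013)^7 = kr 1,193,052.4984…
Penalty: 12 × 1.25% × kr 3,925,792.00 = kr 588,868.80
Final settlement = outstanding balance + penalty = kr 1,193,052.4984… + kr 588,868.80 = kr 1,781,921.30

kr 1,781,921.30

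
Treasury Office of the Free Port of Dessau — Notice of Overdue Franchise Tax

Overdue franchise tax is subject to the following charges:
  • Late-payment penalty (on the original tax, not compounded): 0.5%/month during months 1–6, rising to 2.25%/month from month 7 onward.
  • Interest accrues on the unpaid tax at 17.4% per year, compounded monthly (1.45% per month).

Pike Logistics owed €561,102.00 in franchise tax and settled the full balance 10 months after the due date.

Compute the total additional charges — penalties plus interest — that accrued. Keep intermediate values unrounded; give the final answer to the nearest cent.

Penalty, months 1–6: 6 × 0.5% × €561,102.00 = €16,833.06
Penalty, months 7–10: 4 × 2.25% × €561,102.00 = €50,499.18
Interest: €561,102.00 × ((1 + 0.0145)^10 − 1) = €561,102.00 × 0.1548365… = €86,879.0875…
Penalties + interest = €67,332.2400 + €86,879.0875… = €154,211.33

€154,211.33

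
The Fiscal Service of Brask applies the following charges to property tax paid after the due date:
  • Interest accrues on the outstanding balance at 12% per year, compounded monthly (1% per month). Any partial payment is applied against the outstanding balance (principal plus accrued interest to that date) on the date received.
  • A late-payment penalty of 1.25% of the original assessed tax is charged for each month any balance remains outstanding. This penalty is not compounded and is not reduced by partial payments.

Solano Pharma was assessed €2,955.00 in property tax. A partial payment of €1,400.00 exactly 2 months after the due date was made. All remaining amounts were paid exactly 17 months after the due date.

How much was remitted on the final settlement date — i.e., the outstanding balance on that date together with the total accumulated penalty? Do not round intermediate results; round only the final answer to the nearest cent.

Balance at month 2: €2,955.0000 × (1 + 0.01)^2 = €3,014.3955
After €1,400.00 payment: €3,014.3955 − €1,400.00 = €1,614.3955
Balance at month 17: €1,614.3955 × (1 + 0.01)^15 = €1,874.2631…
Penalty: 17 × 1.25% × €2,955.00 = €627.94…
Final settlement = outstanding balance + penalty = €1,874.2631… + €627.94… = €2,502.20

€2,502.20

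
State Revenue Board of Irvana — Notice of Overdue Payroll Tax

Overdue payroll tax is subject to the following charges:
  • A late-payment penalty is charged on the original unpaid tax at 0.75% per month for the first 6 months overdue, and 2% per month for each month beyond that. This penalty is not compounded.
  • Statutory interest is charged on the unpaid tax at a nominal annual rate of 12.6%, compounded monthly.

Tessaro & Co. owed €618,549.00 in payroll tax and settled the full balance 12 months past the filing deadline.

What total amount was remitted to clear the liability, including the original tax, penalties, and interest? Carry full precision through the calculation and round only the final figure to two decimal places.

€803,208.95

Penalty, months 1–6: 6 × 0.75% × €618,549.00 = €27,834.71…
Penalty, months 7–12: 6 × 2% × €618,549.00 = €74,225.88
Interest (12.6%/yr ÷ 12 = 1.05%/month): €618,549.00 × ((1 + 0.0105)^12 − 1) = €82,599.3613…
Total = €618,549.00 + €102,060.5850 + €82,599.3613… = €803,208.95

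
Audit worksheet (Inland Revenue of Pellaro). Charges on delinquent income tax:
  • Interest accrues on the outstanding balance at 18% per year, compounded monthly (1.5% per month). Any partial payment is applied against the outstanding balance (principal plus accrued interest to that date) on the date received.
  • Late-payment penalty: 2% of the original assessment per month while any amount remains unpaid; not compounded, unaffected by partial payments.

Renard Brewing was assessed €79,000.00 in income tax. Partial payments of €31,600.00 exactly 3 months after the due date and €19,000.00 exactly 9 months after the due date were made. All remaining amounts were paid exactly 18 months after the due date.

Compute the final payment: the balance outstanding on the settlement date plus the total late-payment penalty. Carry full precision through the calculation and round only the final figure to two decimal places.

€70,488.17

Balance at month 3: €79,000.0000 × (1 + 0.015)^3 = €82,608.5916…
After €31,600.00 payment: €82,608.5916… − €31,600.00 = €51,008.5916…
Balance at month 9: €51,008.5916… × (1 + 0.015)^6 = €55,775.0009…
After €19,000.00 payment: €55,775.0009… − €19,000.00 = €36,775.0009…
Balance at month 18: €36,775.0009… × (1 + 0.015)^9 = €42,048.1674…
Penalty: 18 × 2% × €79,000.00 = €28,440.00
Final settlement = outstanding balance + penalty = €42,048.1674… + €28,440.00 = €70,488.17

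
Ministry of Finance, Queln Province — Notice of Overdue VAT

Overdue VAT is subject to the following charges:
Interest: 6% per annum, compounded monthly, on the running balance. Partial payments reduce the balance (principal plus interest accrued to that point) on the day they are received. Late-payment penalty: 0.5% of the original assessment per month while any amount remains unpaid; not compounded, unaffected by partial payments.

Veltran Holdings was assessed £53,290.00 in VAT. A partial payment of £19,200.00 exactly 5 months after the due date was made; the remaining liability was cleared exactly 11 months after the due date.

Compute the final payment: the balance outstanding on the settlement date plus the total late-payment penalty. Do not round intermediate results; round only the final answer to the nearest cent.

Monthly rate = 6% ÷ 12 = 0.5%
Balance at month 5: £53,290.0000 × (1 + 0.005)^5 = £54,635.6393…
After £19,200.00 payment: £54,635.6393… − £19,200.00 = £35,435.6393…
Balance at month 11: £35,435.6393… × (1 + 0.005)^6 = £36,512.0857…
Penalty: 11 × 0.5% × £53,290.00 = £2,930.95
Final settlement = outstanding balance + penalty = £36,512.0857… + £2,930.95 = £39,443.04

£39,443.04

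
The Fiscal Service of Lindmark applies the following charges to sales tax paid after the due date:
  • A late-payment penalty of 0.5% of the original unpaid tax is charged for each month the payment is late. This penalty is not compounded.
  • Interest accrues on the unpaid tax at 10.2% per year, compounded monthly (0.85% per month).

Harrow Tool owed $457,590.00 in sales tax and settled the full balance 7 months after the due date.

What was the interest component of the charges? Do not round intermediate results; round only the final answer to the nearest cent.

Interest: $457,590.00 × ((1 + 0.0085)^7 − 1) = $457,590.00 × 0.0610389… = $27,930.8031…

$27,930.80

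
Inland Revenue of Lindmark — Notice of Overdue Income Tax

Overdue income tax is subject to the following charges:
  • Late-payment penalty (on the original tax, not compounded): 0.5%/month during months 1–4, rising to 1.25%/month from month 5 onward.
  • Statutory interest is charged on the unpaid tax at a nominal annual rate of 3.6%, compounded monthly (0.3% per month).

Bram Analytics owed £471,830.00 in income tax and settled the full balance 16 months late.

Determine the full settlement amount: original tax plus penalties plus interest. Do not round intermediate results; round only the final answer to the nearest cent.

£575,205.72

Penalty, months 1–4: 4 × 0.5% × £471,830.00 = £9,436.60
Penalty, months 5–16: 12 × 1.25% × £471,830.00 = £70,774.50
Interest: £471,830.00 × ((1 + 0.003)^16 − 1) = £471,830.00 × 0.0490953… = £23,164.6205…
Total = £471,830.00 + £80,211.1000 + £23,164.6205… = £575,205.72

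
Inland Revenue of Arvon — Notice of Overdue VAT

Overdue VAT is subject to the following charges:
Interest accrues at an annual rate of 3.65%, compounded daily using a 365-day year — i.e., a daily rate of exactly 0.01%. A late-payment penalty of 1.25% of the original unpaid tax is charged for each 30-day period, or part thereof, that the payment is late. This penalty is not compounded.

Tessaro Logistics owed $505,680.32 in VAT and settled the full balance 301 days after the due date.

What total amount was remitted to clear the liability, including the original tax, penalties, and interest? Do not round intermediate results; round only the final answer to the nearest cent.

$590,662.95

Penalty periods: ⌈301/30⌉ = 11; penalty = 11 × 1.25% × $505,680.32 = $69,531.04…
Interest: $505,680.32 × ((1 + 0.0001)^301 − 1) = $505,680.32 × 0.03055603… = $15,451.5849…
Total = $505,680.32 + $69,531.0440 + $15,451.5849… = $590,662.95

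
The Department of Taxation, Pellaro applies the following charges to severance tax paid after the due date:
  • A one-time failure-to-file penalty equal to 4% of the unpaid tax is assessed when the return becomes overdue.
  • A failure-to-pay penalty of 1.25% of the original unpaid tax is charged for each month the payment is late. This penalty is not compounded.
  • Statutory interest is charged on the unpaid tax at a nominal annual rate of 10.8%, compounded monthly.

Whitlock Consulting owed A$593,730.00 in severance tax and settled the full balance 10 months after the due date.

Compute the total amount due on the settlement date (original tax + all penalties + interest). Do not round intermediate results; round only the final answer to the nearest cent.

A$747,348.06

Failure-to-file penalty: 4% × A$593,730.00 = A$23,749.20
Failure-to-pay penalty = 1.25% × A$593,730.00 × 10 mo = A$74,216.25
Interest (10.8%/yr ÷ 12 = 0.9%/month): A$593,730.00 × ((1 + 0.009)^10 − 1) = A$55,652.6123…
Total = A$593,730.00 + A$97,965.4500 + A$55,652.6123… = A$747,348.06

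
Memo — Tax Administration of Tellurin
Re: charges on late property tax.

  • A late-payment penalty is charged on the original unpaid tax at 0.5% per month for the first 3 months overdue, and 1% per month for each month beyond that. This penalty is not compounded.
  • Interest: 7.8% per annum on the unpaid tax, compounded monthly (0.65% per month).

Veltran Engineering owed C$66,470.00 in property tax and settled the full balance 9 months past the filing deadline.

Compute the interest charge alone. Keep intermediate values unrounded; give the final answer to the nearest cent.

C$3,991.14

Interest: C$66,470.00 × ((1 + 0.0065)^9 − 1) = C$66,470.00 × 0.0600443… = C$3,991.1443…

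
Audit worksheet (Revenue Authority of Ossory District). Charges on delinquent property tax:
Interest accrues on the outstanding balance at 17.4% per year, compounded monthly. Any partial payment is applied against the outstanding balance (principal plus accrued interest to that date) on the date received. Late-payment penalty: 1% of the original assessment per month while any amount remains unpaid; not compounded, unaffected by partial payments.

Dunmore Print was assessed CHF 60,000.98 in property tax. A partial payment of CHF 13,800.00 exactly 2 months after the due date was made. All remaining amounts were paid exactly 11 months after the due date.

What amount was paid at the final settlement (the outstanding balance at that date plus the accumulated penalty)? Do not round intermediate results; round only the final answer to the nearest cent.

Monthly rate = 17.4% ÷ 12 = 1.45%
Balance at month 2: CHF 60,000.9800 × (1 + 0.0145)^2 = CHF 61,753.6236…
After CHF 13,800.00 payment: CHF 61,753.6236… − CHF 13,800.00 = CHF 47,953.6236…
Balance at month 11: CHF 47,953.6236… × (1 + 0.0145)^9 = CHF 54,587.0837…
Penalty: 11 × 1% × CHF 60,000.98 = CHF 6,600.11…
Final settlement = outstanding balance + penalty = CHF 54,587.0837… + CHF 6,600.11… = CHF 61,187.19

CHF 61,187.19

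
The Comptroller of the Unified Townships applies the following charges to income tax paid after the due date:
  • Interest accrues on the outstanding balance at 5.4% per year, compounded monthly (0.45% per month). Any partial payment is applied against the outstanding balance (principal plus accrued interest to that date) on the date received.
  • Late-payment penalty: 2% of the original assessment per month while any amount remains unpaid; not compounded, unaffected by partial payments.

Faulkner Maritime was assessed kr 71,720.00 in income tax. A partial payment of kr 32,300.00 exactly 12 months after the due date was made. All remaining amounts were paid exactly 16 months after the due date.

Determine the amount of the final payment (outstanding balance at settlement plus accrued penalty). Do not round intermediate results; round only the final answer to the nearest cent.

kr 67,126.90

Balance at month 12: kr 71,720.0000 × (1 + 0.0045)^12 = kr 75,690.1862…
After kr 32,300.00 payment: kr 75,690.1862… − kr 32,300.00 = kr 43,390.1862…
Balance at month 16: kr 43,390.1862… × (1 + 0.0045)^4 = kr 44,176.4973…
Penalty: 16 × 2% × kr 71,720.00 = kr 22,950.40
Final settlement = outstanding balance + penalty = kr 44,176.4973… + kr 22,950.40 = kr 67,126.90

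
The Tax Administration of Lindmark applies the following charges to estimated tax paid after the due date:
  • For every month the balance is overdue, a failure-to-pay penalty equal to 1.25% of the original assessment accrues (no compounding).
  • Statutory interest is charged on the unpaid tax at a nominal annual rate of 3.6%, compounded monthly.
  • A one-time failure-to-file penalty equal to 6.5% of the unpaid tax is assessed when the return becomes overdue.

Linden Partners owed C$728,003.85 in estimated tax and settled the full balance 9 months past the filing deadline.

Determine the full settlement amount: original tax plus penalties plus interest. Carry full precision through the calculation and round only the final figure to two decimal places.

C$877,118.17

Failure-to-file penalty: 6.5% × C$728,003.85 = C$47,320.25…
Failure-to-pay penalty: 9 × 1.25% × C$728,003.85 = C$81,900.43…
Interest (3.6%/yr ÷ 12 = 0.3%/month): C$728,003.85 × ((1 + 0.003)^9 − 1) = C$19,893.6358…
Total = C$728,003.85 + C$129,220.6834… + C$19,893.6358… = C$877,118.17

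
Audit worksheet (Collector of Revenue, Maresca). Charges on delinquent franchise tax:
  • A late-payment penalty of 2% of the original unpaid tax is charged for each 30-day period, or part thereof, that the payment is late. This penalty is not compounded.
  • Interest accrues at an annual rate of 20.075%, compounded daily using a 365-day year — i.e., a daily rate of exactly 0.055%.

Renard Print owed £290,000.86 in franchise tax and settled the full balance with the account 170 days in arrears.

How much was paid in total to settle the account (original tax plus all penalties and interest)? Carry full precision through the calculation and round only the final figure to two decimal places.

£353,215.94

Penalty periods: ⌈170/30⌉ = 6; penalty = 6 × 2% × £290,000.86 = £34,800.10…
Interest: £290,000.86 × ((1 + 0.00055)^170 − 1) = £290,000.86 × 0.09798238… = £28,414.9749…
Total = £290,000.86 + £34,800.1032 + £28,414.9749… = £353,215.94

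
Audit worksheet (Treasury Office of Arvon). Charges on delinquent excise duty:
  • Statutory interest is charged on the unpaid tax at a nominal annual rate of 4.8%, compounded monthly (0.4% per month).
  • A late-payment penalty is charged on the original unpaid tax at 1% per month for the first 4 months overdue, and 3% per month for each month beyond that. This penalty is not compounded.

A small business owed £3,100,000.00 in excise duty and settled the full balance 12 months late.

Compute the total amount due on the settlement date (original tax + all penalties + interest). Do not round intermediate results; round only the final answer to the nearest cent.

£4,120,117.64

Penalty, months 1–4: 4 × 1% × £3,100,000.00 = £124,000.00
Penalty, months 5–12: 8 × 3% × £3,100,000.00 = £744,000.00
Interest: £3,100,000.00 × ((1 + 0.004)^12 − 1) = £3,100,000.00 × 0.0490702… = £152,117.6434…
Total = £3,100,000.00 + £868,000.0000 + £152,117.6434… = £4,120,117.64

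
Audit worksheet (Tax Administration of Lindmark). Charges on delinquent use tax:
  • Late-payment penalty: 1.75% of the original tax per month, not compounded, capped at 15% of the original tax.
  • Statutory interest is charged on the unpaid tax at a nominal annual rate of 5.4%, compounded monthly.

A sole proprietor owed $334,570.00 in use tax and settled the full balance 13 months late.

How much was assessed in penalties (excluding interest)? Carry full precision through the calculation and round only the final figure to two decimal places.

$50,185.50

Penalty (uncapped): 13 × 1.75% × $334,570.00 = $76,114.68…; cap = 15% × $334,570.00 = $50,185.50 → penalty = $50,185.50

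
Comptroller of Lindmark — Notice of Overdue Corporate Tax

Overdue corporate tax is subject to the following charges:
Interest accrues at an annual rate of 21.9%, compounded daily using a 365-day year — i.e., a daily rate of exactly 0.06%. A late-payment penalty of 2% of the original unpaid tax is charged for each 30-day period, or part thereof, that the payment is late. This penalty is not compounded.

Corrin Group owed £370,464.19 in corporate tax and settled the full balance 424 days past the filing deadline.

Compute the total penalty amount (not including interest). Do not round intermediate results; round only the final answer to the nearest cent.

£111,139.26

Penalty periods: ⌈424/30⌉ = 15; penalty = 15 × 2% × £370,464.19 = £111,139.26…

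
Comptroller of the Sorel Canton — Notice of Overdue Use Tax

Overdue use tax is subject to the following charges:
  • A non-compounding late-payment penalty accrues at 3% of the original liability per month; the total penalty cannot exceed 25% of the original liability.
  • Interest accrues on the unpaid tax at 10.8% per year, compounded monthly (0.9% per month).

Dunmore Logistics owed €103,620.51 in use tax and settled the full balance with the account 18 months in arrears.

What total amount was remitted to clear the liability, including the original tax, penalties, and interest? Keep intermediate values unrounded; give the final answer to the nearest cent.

€147,660.10

Penalty (uncapped): 18 × 3% × €103,620.51 = €55,955.08…; cap = 25% × €103,620.51 = €25,905.13… → penalty = €25,905.13…
Interest: €103,620.51 × ((1 + 0.009)^18 − 1) = €103,620.51 × 0.1750085… = €18,134.4655…
Total = €103,620.51 + €25,905.1275 + €18,134.4655… = €147,660.10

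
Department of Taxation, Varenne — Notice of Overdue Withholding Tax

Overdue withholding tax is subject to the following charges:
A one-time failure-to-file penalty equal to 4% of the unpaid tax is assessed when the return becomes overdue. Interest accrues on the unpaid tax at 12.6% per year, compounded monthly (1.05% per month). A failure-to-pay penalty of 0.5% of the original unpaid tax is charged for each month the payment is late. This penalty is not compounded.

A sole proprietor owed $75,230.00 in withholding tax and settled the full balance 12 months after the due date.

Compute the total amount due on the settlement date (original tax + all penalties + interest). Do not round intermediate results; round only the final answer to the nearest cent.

$92,799.01

Failure-to-file penalty: 4% × $75,230.00 = $3,009.20
Failure-to-pay penalty = 0.5% × $75,230.00 × 12 mo = $4,513.80
Interest: $75,230.00 × ((1 + 0.0105)^12 − 1) = $75,230.00 × 0.1335373… = $10,046.0108…
Total = $75,230.00 + $7,523.0000 + $10,046.0108… = $92,799.01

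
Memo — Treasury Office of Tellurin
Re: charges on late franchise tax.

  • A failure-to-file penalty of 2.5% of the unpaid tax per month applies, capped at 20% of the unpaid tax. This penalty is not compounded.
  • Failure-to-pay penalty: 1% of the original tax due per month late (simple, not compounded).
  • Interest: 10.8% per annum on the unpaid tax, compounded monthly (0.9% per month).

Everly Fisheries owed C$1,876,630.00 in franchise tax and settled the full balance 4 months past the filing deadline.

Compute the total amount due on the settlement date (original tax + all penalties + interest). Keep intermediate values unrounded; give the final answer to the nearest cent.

Failure-to-file: 4 × 2.5% × C$1,876,630.00 = C$187,663.00 (under the 20% cap)
Failure-to-pay penalty = 1% × C$1,876,630.00 × 4 mo = C$75,065.20
Interest: C$1,876,630.00 × ((1 + 0.009)^4 − 1) = C$1,876,630.00 × 0.0364889… = C$68,476.2067…
Total = C$1,876,630.00 + C$262,728.2000 + C$68,476.2067… = C$2,207,834.41

C$2,207,834.41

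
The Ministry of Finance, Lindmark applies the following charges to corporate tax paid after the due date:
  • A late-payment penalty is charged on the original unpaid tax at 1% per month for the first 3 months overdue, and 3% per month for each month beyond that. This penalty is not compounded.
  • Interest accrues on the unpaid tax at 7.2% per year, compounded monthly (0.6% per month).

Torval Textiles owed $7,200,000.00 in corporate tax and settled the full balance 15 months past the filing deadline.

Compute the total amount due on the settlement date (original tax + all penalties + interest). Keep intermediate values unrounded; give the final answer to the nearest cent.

Penalty, months 1–3: 3 × 1% × $7,200,000.00 = $216,000.00
Penalty, months 4–15: 12 × 3% × $7,200,000.00 = $2,592,000.00
Interest: $7,200,000.00 × ((1 + 0.006)^15 − 1) = $7,200,000.00 × 0.0938801… = $675,936.5229…
Total = $7,200,000.00 + $2,808,000.0000 + $675,936.5229… = $10,683,936.52

$10,683,936.52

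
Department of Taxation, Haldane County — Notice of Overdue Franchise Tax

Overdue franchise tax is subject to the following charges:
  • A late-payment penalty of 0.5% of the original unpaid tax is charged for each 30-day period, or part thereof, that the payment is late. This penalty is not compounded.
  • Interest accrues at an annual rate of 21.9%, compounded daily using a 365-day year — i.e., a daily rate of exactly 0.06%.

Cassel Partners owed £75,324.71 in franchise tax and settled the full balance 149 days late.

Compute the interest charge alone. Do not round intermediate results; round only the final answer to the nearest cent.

£7,042.01

Interest: £75,324.71 × ((1 + 0.0006)^149 − 1) = £75,324.71 × 0.09348866… = £7,042.0062…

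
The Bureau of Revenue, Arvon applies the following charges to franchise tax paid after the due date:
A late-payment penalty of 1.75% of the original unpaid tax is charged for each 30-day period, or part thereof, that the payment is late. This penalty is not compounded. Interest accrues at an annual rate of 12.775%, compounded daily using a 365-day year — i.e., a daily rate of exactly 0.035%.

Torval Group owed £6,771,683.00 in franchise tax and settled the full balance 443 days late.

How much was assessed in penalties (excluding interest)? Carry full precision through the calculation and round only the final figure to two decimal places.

£1,777,566.79

Penalty periods: ⌈443/30⌉ = 15; penalty = 15 × 1.75% × £6,771,683.00 = £1,777,566.79…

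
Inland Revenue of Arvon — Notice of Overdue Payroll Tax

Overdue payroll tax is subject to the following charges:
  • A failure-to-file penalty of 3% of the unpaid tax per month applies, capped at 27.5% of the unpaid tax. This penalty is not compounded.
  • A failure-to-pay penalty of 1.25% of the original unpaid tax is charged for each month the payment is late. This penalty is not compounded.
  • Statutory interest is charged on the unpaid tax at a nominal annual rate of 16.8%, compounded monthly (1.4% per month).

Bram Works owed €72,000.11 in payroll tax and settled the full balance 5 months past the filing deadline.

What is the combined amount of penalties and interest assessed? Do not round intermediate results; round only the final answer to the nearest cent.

Failure-to-file: 5 × 3% × €72,000.11 = €10,800.02… (under the 27.5% cap)
Failure-to-pay penalty = 1.25% × €72,000.11 × 5 mo = €4,500.01…
Interest: €72,000.11 × ((1 + 0.014)^5 − 1) = €72,000.11 × 0.0719876… = €5,183.1175…
Penalties + interest = €15,300.0234… + €5,183.1175… = €20,483.14

€20,483.14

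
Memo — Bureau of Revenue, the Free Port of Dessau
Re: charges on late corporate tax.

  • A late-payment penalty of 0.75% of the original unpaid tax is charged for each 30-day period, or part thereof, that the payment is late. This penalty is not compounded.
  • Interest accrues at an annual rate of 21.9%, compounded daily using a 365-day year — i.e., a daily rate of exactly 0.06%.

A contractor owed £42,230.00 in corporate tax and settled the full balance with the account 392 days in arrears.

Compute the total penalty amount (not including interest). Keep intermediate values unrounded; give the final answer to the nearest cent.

Penalty periods: ⌈392/30⌉ = 14; penalty = 14 × 0.75% × £42,230.00 = £4,434.15

£4,434.15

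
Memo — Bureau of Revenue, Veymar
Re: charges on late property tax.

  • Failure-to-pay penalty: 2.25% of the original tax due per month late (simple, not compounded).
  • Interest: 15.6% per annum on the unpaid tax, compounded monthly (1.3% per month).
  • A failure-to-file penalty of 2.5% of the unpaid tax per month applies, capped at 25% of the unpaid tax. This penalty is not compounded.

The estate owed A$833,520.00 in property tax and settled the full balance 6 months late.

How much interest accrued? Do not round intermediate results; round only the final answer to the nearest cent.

A$67,164.52

Interest: A$833,520.00 × ((1 + 0.013)^6 − 1) = A$833,520.00 × 0.0805794… = A$67,164.5170…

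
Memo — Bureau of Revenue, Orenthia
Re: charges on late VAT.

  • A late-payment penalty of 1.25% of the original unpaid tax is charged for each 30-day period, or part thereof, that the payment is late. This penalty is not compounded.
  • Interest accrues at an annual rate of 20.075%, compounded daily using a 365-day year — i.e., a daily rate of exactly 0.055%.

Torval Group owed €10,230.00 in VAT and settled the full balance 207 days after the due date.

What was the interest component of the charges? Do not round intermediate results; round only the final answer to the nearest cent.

Interest: €10,230.00 × ((1 + 0.00055)^207 − 1) = €10,230.00 × 0.12054895… = €1,233.2158…

€1,233.22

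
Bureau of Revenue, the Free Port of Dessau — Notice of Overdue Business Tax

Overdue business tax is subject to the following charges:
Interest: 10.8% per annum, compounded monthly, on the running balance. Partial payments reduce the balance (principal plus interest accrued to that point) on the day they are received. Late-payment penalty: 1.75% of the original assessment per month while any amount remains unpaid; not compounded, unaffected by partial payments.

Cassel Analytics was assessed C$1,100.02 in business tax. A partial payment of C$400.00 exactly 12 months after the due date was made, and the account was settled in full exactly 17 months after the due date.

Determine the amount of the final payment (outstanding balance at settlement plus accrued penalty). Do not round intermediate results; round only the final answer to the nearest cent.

C$1,189.93

Monthly rate = 10.8% ÷ 12 = 0.9%
Balance at month 12: C$1,100.0200 × (1 + 0.009)^12 = C$1,224.8829…
After C$400.00 payment: C$1,224.8829… − C$400.00 = C$824.8829…
Balance at month 17: C$824.8829… × (1 + 0.009)^5 = C$862.6768…
Penalty: 17 × 1.75% × C$1,100.02 = C$327.26…
Final settlement = outstanding balance + penalty = C$862.6768… + C$327.26… = C$1,189.93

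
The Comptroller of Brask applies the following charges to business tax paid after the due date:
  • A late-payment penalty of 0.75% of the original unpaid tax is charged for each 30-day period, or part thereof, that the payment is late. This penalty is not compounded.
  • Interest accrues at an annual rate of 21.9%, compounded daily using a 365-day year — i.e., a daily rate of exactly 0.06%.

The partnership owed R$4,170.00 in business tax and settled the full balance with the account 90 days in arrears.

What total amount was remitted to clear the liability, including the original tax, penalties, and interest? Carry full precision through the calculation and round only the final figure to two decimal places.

R$4,495.12

Penalty periods: ⌈90/30⌉ = 3; penalty = 3 × 0.75% × R$4,170.00 = R$93.83…
Interest: R$4,170.00 × ((1 + 0.0006)^90 − 1) = R$4,170.00 × 0.05546751… = R$231.2995…
Total = R$4,170.00 + R$93.8250 + R$231.2995… = R$4,495.12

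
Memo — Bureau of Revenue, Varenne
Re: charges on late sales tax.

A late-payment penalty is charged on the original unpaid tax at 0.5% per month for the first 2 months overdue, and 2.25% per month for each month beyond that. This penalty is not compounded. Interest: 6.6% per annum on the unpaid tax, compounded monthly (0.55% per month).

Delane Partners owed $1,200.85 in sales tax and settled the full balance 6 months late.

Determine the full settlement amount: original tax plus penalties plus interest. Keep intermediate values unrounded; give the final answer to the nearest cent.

$1,361.11

Penalty, months 1–2: 2 × 0.5% × $1,200.85 = $12.01…
Penalty, months 3–6: 4 × 2.25% × $1,200.85 = $108.08…
Interest: $1,200.85 × ((1 + 0.0055)^6 − 1) = $1,200.85 × 0.0334571… = $40.1769…
Total = $1,200.85 + $120.0850 + $40.1769… = $1,361.11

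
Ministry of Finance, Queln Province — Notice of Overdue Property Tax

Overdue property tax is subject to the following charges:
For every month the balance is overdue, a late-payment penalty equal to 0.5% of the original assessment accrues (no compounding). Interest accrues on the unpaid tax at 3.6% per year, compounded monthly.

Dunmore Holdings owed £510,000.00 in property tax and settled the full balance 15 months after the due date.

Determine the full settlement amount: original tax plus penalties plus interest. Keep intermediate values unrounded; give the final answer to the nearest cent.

£571,688.27

Late-payment penalty = 0.5% × £510,000.00 × 15 mo = £38,250.00
Interest (3.6%/yr ÷ 12 = 0.3%/month): £510,000.00 × ((1 + 0.003)^15 − 1) = £23,438.2721…
Total = £510,000.00 + £38,250.0000 + £23,438.2721… = £571,688.27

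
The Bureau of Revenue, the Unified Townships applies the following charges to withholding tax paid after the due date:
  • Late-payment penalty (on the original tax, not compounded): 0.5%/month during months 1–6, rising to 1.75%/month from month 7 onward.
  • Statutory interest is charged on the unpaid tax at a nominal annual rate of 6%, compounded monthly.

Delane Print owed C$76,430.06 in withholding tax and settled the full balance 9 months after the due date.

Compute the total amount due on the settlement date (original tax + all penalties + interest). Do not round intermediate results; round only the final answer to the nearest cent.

Penalty, months 1–6: 6 × 0.5% × C$76,430.06 = C$2,292.90…
Penalty, months 7–9: 3 × 1.75% × C$76,430.06 = C$4,012.58…
Interest (6%/yr ÷ 12 = 0.5%/month): C$76,430.06 × ((1 + 0.005)^9 − 1) = C$3,508.9483…
Total = C$76,430.06 + C$6,305.4800… + C$3,508.9483… = C$86,244.49

C$86,244.49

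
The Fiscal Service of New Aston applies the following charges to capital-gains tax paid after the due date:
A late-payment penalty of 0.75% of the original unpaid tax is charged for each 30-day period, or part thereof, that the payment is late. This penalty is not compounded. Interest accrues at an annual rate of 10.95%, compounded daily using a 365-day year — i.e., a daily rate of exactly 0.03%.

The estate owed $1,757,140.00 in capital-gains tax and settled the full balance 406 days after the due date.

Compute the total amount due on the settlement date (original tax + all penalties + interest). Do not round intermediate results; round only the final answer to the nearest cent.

Penalty periods: ⌈406/30⌉ = 14; penalty = 14 × 0.75% × $1,757,140.00 = $184,499.70
Interest: $1,757,140.00 × ((1 + 0.0003)^406 − 1) = $1,757,140.00 × 0.12950754… = $227,562.8813…
Total = $1,757,140.00 + $184,499.7000 + $227,562.8813… = $2,169,202.58

$2,169,202.58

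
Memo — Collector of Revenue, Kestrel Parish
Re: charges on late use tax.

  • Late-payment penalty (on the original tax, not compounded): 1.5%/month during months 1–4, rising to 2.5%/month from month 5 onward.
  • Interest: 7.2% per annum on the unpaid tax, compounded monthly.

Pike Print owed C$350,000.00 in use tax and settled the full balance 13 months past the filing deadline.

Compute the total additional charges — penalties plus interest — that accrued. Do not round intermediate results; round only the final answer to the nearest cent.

Penalty, months 1–4: 4 × 1.5% × C$350,000.00 = C$21,000.00
Penalty, months 5–13: 9 × 2.5% × C$350,000.00 = C$78,750.00
Interest (7.2%/yr ÷ 12 = 0.6%/month): C$350,000.00 × ((1 + 0.006)^13 − 1) = C$28,304.7495…
Penalties + interest = C$99,750.0000 + C$28,304.7495… = C$128,054.75

C$128,054.75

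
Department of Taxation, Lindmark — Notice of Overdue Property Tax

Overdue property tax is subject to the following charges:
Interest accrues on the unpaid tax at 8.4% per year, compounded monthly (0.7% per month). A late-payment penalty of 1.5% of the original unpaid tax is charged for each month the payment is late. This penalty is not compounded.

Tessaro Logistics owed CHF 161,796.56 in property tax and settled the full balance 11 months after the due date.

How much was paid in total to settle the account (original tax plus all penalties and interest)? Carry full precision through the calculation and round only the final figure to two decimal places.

Late-payment penalty = 1.5% × CHF 161,796.56 × 11 mo = CHF 26,696.43…
Interest: CHF 161,796.56 × ((1 + 0.007)^11 − 1) = CHF 161,796.56 × 0.0797524… = CHF 12,903.6632…
Total = CHF 161,796.56 + CHF 26,696.4324 + CHF 12,903.6632… = CHF 201,396.66

CHF 201,396.66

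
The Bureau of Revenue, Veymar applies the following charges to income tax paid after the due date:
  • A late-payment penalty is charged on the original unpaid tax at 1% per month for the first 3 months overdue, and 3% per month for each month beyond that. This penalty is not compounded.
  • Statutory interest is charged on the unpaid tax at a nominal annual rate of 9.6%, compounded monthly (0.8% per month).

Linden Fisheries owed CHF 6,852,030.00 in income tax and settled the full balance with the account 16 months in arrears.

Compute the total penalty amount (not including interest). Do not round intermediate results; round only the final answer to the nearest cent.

CHF 2,877,852.60

Penalty, months 1–3: 3 × 1% × CHF 6,852,030.00 = CHF 205,560.90
Penalty, months 4–16: 13 × 3% × CHF 6,852,030.00 = CHF 2,672,291.70
Total penalty = CHF 205,560.90 + CHF 2,672,291.70 = CHF 2,877,852.60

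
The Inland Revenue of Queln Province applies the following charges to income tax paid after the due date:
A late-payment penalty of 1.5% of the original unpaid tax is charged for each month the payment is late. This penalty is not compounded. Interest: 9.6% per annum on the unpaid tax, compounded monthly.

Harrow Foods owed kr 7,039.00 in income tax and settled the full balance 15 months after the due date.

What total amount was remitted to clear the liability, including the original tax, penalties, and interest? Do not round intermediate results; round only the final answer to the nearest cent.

Late-payment penalty: 15 × 1.5% × kr 7,039.00 = kr 1,583.78…
Interest (9.6%/yr ÷ 12 = 0.8%/month): kr 7,039.00 × ((1 + 0.008)^15 − 1) = kr 893.6619…
Total = kr 7,039.00 + kr 1,583.7750 + kr 893.6619… = kr 9,516.44

kr 9,516.44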